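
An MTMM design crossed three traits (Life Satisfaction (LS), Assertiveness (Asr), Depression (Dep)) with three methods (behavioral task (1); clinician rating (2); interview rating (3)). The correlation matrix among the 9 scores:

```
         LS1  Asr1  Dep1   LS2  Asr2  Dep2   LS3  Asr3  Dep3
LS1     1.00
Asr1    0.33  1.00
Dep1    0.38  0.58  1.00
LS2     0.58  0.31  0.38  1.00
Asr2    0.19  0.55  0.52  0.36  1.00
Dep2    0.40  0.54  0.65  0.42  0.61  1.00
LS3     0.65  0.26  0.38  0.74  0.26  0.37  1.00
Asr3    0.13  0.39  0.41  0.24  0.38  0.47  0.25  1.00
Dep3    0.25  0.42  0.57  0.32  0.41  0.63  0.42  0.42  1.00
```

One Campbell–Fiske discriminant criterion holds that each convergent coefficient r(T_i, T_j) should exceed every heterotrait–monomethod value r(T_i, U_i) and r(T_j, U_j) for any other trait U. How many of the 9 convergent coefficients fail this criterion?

4

Each convergent coefficient versus the relevant comparison correlations:
LS (methods 1·2): 0.58 vs {0.33, 0.36, 0.38, 0.42} → pass.
LS (methods 1·3): 0.65 vs {0.33, 0.25, 0.38, 0.42} → pass.
LS (methods 2·3): 0.74 vs {0.36, 0.25, 0.42, 0.42} → pass.
Asr (methods 1·2): 0.55 vs {0.33, 0.36, 0.58, 0.61} → fail.
Asr (methods 1·3): 0.39 vs {0.33, 0.25, 0.58, 0.42} → fail.
Asr (methods 2·3): 0.38 vs {0.36, 0.25, 0.61, 0.42} → fail.
Dep (methods 1·2): 0.65 vs {0.38, 0.42, 0.58, 0.61} → pass.
Dep (methods 1·3): 0.57 vs {0.38, 0.42, 0.58, 0.42} → fail.
Dep (methods 2·3): 0.63 vs {0.42, 0.42, 0.61, 0.42} → pass.
4 of 9 fail.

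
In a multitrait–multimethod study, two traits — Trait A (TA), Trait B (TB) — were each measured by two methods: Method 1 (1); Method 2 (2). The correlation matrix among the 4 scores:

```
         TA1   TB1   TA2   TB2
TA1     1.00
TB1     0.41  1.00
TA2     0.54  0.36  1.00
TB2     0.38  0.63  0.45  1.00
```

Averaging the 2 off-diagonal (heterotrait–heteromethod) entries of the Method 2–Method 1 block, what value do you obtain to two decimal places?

HTHM values (method 2 × method 1): 0.36, 0.38; mean = 0.74/2 = 0.37.

0.37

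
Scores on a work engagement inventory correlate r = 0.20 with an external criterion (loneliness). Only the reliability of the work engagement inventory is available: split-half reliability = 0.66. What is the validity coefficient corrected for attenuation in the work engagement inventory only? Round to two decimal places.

Single correction: r_c = r_obs / √r_xx = 0.20 / √0.66 = 0.20 / 0.8124 ≈ 0.25.

0.25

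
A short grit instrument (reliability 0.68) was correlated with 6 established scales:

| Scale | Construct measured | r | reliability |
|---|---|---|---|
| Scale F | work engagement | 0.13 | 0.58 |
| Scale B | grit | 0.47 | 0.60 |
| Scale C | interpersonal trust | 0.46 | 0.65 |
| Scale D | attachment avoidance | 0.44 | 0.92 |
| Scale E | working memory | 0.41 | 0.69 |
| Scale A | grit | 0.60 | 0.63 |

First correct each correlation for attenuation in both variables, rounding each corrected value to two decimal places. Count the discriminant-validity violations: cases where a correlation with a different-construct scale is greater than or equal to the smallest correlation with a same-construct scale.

0

Disattenuated r (r / √(r_scale · r_new)):
  Scale F (disc): 0.13 / √(0.58·0.68) = 0.21
  Scale B (conv): 0.47 / √(0.60·0.68) = 0.74
  Scale C (disc): 0.46 / √(0.65·0.68) = 0.69
  Scale D (disc): 0.44 / √(0.92·0.68) = 0.56
  Scale E (disc): 0.41 / √(0.69·0.68) = 0.60
  Scale A (conv): 0.60 / √(0.63·0.68) = 0.92
Smallest convergent = 0.74. Discriminant values: 0.21, 0.69, 0.56, 0.60; count ≥ 0.74 → 0.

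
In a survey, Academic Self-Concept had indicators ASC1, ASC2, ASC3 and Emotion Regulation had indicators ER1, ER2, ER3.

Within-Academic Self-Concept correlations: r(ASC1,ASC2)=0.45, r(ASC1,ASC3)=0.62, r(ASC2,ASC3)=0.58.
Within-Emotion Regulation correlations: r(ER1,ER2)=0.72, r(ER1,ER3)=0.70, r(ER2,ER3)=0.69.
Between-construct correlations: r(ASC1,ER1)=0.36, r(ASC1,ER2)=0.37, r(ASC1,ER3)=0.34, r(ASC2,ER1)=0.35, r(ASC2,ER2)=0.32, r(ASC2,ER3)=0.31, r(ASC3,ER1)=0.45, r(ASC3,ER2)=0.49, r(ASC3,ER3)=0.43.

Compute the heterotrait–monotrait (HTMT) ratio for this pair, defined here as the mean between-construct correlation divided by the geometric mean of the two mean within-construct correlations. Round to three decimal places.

Between-construct mean = 3.42/9 = 0.3800.
Mean within-ASC = 1.65/3 = 0.5500; mean within-ER = 2.11/3 = 0.7033.
Geometric mean = √(0.5500 × 0.7033) = 0.6219.
HTMT = 0.3800 / 0.6219 = 0.611.

0.611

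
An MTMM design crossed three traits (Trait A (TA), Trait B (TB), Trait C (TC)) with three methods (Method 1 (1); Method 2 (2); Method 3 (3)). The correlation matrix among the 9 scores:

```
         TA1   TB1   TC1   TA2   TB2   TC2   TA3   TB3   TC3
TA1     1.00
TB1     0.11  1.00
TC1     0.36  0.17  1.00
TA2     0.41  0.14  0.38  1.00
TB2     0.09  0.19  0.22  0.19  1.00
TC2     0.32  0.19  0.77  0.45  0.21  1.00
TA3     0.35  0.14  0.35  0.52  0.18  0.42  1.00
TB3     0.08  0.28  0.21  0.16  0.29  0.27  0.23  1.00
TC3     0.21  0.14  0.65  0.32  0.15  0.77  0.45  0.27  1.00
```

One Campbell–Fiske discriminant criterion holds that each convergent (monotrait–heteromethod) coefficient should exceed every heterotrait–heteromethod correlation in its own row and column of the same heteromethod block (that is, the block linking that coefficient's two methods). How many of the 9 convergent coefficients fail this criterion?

Checking each validity diagonal entry against its comparison values:
TA (methods 1·2): 0.41 vs {0.09, 0.14, 0.32, 0.38} → pass.
TA (methods 1·3): 0.35 vs {0.08, 0.14, 0.21, 0.35} → fail.
TA (methods 2·3): 0.52 vs {0.16, 0.18, 0.32, 0.42} → pass.
TB (methods 1·2): 0.19 vs {0.14, 0.09, 0.19, 0.22} → fail.
TB (methods 1·3): 0.28 vs {0.14, 0.08, 0.14, 0.21} → pass.
TB (methods 2·3): 0.29 vs {0.18, 0.16, 0.15, 0.27} → pass.
TC (methods 1·2): 0.77 vs {0.38, 0.32, 0.22, 0.19} → pass.
TC (methods 1·3): 0.65 vs {0.35, 0.21, 0.21, 0.14} → pass.
TC (methods 2·3): 0.77 vs {0.42, 0.32, 0.27, 0.15} → pass.
2 of 9 fail.

2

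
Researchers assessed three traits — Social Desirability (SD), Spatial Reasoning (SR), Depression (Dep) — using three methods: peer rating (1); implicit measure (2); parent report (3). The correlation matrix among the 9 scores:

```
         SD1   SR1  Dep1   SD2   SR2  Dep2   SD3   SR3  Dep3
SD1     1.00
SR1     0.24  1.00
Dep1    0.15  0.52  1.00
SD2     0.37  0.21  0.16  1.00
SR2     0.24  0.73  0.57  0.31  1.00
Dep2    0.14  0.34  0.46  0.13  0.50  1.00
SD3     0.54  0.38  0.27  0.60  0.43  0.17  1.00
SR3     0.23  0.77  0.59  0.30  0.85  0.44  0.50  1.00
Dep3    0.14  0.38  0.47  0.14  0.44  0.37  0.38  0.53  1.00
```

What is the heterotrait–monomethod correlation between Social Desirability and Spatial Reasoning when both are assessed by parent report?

Different traits, same method: r(SD3, SR3) = 0.50.

0.50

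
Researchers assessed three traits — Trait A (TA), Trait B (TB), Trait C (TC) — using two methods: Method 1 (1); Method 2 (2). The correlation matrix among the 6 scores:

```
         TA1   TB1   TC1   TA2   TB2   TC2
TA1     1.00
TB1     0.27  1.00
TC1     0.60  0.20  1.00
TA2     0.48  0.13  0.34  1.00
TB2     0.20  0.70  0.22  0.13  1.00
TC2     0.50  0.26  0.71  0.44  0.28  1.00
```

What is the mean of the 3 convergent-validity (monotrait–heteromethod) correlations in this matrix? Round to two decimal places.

0.63

Convergent values: 0.48, 0.70, 0.71; mean = 1.89/3 = 0.63.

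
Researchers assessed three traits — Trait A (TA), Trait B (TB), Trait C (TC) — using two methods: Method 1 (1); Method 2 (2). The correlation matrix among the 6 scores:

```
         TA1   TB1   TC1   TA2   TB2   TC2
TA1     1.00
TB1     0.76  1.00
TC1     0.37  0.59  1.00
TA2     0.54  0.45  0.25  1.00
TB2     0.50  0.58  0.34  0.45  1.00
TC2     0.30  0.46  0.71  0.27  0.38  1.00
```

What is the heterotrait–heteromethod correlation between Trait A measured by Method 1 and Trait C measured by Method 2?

0.30

Different traits and methods: r(TA1, TC2) = 0.30.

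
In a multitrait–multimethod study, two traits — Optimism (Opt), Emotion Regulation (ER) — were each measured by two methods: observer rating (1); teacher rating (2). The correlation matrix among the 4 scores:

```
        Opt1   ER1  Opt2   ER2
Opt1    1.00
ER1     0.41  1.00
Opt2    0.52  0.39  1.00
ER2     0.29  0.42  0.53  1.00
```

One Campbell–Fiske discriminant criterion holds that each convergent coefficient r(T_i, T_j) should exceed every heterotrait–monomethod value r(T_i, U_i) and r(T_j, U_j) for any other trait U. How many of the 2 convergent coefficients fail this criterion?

Each convergent coefficient versus the relevant comparison correlations:
Opt (methods 1·2): 0.52 vs {0.41, 0.53} → fail.
ER (methods 1·2): 0.42 vs {0.41, 0.53} → fail.
2 of 2 fail.

2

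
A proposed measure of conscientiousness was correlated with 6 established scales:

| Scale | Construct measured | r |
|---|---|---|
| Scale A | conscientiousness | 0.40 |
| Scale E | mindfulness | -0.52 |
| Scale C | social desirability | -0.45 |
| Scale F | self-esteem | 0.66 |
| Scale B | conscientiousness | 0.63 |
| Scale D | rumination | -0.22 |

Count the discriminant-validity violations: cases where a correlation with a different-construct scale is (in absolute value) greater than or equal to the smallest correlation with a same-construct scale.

3

Convergent (same construct = conscientiousness): Scale A, Scale B.
Smallest convergent = 0.40. Discriminant |r|: 0.52, 0.45, 0.66, 0.22; count ≥ 0.40 → 3.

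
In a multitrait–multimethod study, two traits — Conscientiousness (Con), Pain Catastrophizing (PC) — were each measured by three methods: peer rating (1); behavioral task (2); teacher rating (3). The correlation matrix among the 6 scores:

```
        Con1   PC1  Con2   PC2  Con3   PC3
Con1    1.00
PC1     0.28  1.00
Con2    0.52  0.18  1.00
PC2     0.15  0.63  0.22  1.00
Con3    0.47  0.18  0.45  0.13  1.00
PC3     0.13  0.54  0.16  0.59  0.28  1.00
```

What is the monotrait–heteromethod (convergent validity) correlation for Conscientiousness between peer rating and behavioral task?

Same trait (Con), different methods: r(Con1, Con2) = 0.52.

0.52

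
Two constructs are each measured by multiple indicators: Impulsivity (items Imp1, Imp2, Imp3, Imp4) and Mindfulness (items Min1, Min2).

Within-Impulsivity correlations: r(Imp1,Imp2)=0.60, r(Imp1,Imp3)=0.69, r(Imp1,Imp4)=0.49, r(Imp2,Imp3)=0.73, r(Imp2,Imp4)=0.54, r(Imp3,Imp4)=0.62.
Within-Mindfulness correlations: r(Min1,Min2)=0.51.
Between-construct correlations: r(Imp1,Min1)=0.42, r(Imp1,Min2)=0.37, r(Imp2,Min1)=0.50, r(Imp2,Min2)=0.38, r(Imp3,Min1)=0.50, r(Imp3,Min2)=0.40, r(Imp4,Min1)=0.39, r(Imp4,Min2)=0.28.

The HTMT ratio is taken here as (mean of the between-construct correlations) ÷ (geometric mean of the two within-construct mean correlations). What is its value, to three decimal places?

Mean between = 3.24/8 = 0.4050.
Mean within-Imp = 3.67/6 = 0.6117; mean within-Min = 0.51/1 = 0.5100.
Geometric mean = √(0.6117 × 0.5100) = 0.5585.
HTMT = 0.4050 / 0.5585 = 0.725.

0.725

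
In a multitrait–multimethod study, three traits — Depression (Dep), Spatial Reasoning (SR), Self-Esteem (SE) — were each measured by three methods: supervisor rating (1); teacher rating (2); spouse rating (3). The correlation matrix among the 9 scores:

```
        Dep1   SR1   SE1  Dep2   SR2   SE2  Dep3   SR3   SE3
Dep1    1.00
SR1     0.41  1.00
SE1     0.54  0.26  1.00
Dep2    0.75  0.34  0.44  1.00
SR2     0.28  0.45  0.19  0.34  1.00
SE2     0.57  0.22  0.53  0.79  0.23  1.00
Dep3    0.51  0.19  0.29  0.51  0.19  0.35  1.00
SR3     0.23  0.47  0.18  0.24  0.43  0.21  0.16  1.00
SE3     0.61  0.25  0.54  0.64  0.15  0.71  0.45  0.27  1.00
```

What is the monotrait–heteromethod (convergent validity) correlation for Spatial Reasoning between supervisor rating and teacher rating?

Same trait (SR), different methods: r(SR1, SR2) = 0.45.

0.45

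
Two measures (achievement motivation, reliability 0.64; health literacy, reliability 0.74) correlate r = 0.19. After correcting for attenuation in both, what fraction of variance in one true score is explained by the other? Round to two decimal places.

Disattenuated r = 0.19 / √(0.64 × 0.74) = 0.19 / 0.6882 = 0.2761.
Shared true-score variance = 0.2761² = 0.0762 ≈ 0.08.

0.08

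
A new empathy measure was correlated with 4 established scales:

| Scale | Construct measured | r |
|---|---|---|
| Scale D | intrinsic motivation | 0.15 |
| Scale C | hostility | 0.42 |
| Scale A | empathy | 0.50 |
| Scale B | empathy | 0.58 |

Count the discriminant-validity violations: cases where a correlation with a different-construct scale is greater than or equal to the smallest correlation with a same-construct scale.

Convergent (same construct = empathy): Scale A, Scale B.
Smallest convergent = 0.50. Discriminant values: 0.15, 0.42; count ≥ 0.50 → 0.

0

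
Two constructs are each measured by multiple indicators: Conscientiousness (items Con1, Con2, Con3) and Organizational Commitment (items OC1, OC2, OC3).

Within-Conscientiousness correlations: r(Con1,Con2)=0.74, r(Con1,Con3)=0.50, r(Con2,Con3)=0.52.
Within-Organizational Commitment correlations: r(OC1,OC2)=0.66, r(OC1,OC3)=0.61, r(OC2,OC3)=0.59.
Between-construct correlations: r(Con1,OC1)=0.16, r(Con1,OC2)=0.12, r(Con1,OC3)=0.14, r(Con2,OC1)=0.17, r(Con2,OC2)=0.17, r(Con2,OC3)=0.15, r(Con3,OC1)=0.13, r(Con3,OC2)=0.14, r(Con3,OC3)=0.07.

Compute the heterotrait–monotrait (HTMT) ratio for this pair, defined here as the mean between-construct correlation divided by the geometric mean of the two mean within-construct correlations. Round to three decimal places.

0.230

Between-construct mean = 1.25/9 = 0.1389.
Mean within-Con = 1.76/3 = 0.5867; mean within-OC = 1.86/3 = 0.6200.
Geometric mean = √(0.5867 × 0.6200) = 0.6031.
HTMT = 0.1389 / 0.6031 = 0.230.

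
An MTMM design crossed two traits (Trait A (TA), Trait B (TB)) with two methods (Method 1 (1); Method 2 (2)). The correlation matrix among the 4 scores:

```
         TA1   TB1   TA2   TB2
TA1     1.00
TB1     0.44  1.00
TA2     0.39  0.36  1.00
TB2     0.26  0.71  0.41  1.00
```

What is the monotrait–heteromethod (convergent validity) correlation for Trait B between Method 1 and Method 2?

Same trait (TB), different methods: r(TB1, TB2) = 0.71.

0.71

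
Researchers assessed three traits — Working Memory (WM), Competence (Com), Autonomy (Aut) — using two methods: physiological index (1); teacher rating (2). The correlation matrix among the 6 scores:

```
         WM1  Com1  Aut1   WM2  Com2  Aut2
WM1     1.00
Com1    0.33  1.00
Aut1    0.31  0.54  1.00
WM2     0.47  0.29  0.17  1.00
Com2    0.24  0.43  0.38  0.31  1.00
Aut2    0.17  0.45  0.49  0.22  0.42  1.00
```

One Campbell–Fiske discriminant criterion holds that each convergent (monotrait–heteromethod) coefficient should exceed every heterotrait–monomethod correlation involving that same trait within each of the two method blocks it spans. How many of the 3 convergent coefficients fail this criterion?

Checking each validity diagonal entry against its comparison values:
WM (methods 1·2): 0.47 vs {0.33, 0.31, 0.31, 0.22} → pass.
Com (methods 1·2): 0.43 vs {0.33, 0.31, 0.54, 0.42} → fail.
Aut (methods 1·2): 0.49 vs {0.31, 0.22, 0.54, 0.42} → fail.
2 of 3 fail.

2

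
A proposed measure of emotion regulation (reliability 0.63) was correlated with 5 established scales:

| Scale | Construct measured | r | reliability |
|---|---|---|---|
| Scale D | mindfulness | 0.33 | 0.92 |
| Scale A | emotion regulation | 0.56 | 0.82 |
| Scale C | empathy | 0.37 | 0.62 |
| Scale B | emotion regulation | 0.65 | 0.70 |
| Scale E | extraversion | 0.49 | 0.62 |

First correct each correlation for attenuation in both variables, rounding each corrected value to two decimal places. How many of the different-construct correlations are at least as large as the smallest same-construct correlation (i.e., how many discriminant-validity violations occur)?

1

Disattenuated r (r / √(r_scale · r_new)):
  Scale D (disc): 0.33 / √(0.92·0.63) = 0.43
  Scale A (conv): 0.56 / √(0.82·0.63) = 0.78
  Scale C (disc): 0.37 / √(0.62·0.63) = 0.59
  Scale B (conv): 0.65 / √(0.70·0.63) = 0.98
  Scale E (disc): 0.49 / √(0.62·0.63) = 0.78
Smallest convergent = 0.78. Discriminant values: 0.43, 0.59, 0.78; count ≥ 0.78 → 1.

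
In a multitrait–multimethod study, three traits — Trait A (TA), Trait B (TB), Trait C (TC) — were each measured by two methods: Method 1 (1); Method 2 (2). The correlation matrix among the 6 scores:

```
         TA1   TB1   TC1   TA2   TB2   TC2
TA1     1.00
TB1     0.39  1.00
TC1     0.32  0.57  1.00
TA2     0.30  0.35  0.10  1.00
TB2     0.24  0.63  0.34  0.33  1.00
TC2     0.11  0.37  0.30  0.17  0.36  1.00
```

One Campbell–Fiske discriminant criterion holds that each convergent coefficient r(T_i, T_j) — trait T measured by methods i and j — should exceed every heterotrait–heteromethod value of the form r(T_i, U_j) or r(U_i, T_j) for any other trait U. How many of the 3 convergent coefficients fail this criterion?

2

Each convergent coefficient versus the relevant comparison correlations:
TA (methods 1·2): 0.30 vs {0.24, 0.35, 0.11, 0.10} → fail.
TB (methods 1·2): 0.63 vs {0.35, 0.24, 0.37, 0.34} → pass.
TC (methods 1·2): 0.30 vs {0.10, 0.11, 0.34, 0.37} → fail.
2 of 3 fail.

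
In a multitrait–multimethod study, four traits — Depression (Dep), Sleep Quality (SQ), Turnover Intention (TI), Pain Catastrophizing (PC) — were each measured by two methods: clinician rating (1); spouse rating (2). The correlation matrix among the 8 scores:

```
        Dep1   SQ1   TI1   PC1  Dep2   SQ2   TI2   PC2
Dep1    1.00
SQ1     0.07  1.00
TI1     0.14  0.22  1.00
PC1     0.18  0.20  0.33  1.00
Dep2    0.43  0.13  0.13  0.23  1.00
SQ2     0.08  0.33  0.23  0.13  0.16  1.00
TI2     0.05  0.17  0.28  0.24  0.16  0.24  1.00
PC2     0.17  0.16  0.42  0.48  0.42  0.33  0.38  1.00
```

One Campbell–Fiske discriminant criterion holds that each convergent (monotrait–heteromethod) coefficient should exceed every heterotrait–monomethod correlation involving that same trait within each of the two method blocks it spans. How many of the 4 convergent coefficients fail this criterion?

Convergent coefficients and their comparison sets:
Dep (methods 1·2): 0.43 vs {0.07, 0.16, 0.14, 0.16, 0.18, 0.42} → pass.
SQ (methods 1·2): 0.33 vs {0.07, 0.16, 0.22, 0.24, 0.20, 0.33} → fail.
TI (methods 1·2): 0.28 vs {0.14, 0.16, 0.22, 0.24, 0.33, 0.38} → fail.
PC (methods 1·2): 0.48 vs {0.18, 0.42, 0.20, 0.33, 0.33, 0.38} → pass.
2 of 4 fail.

2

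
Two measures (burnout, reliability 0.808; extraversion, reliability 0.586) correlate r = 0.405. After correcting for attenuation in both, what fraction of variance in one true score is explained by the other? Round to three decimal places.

0.346

Disattenuated r = 0.405 / √(0.808 × 0.586) = 0.405 / 0.6881 = 0.5886.
Shared true-score variance = 0.5886² = 0.3464 ≈ 0.346.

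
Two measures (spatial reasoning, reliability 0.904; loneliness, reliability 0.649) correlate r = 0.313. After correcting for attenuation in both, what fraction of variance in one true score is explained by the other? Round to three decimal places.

Disattenuated r = 0.313 / √(0.904 × 0.649) = 0.313 / 0.7660 = 0.4086.
Shared true-score variance = 0.4086² = 0.1670 ≈ 0.167.

0.167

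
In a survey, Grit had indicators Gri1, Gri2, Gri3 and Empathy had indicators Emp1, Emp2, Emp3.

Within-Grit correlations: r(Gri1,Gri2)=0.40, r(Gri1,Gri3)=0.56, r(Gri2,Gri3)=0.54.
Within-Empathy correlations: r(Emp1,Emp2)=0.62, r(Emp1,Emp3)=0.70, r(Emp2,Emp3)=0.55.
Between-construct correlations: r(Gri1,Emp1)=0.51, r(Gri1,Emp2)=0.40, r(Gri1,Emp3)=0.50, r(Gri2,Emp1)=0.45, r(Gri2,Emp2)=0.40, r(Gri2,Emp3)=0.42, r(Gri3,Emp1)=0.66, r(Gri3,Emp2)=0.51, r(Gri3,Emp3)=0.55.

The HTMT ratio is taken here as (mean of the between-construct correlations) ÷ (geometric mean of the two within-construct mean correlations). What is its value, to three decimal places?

0.876

Between-construct mean = 4.40/9 = 0.4889.
Mean within-Gri = 1.50/3 = 0.5000; mean within-Emp = 1.87/3 = 0.6233.
Geometric mean = √(0.5000 × 0.6233) = 0.5583.
HTMT = 0.4889 / 0.5583 = 0.876.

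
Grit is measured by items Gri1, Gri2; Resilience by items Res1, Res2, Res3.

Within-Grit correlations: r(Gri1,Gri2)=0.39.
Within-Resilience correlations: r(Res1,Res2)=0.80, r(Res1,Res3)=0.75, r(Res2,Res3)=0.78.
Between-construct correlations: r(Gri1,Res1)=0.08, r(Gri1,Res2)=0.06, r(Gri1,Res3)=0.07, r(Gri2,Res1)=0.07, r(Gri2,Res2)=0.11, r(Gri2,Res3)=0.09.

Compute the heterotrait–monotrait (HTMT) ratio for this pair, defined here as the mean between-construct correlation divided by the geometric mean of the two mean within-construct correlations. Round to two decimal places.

Mean between = 0.48/6 = 0.0800.
Mean within-Gri = 0.39/1 = 0.3900; mean within-Res = 2.33/3 = 0.7767.
Geometric mean = √(0.3900 × 0.7767) = 0.5504.
HTMT = 0.0800 / 0.5504 = 0.15.

0.15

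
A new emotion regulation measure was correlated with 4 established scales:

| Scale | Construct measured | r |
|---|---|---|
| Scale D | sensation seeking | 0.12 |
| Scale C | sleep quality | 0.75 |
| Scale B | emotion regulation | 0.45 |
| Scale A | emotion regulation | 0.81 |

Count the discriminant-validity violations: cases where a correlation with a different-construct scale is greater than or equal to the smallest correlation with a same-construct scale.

1

Convergent (same construct = emotion regulation): Scale B, Scale A.
Smallest convergent = 0.45. Discriminant values: 0.12, 0.75; count ≥ 0.45 → 1.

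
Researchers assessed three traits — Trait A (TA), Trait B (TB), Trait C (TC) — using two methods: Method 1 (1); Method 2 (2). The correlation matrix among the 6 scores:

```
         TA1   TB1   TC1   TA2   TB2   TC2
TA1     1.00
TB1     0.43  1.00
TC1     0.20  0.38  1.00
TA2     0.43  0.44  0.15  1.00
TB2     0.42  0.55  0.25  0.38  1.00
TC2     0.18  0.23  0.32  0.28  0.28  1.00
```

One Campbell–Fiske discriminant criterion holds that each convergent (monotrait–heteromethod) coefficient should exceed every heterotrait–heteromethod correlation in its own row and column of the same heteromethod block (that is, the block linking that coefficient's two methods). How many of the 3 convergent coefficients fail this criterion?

Convergent coefficients and their comparison sets:
TA (methods 1·2): 0.43 vs {0.42, 0.44, 0.18, 0.15} → fail.
TB (methods 1·2): 0.55 vs {0.44, 0.42, 0.23, 0.25} → pass.
TC (methods 1·2): 0.32 vs {0.15, 0.18, 0.25, 0.23} → pass.
1 of 3 fail.

1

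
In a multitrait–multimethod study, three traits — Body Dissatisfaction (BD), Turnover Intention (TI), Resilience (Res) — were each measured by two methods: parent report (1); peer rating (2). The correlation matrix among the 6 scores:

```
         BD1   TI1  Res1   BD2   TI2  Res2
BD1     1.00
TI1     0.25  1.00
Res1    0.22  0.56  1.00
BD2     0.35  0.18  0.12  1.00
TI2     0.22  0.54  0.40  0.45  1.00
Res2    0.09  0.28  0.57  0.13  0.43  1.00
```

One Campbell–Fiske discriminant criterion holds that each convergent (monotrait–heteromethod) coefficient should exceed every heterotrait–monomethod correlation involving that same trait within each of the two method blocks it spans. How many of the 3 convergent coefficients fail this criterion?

2

Checking each validity diagonal entry against its comparison values:
BD (methods 1·2): 0.35 vs {0.25, 0.45, 0.22, 0.13} → fail.
TI (methods 1·2): 0.54 vs {0.25, 0.45, 0.56, 0.43} → fail.
Res (methods 1·2): 0.57 vs {0.22, 0.13, 0.56, 0.43} → pass.
2 of 3 fail.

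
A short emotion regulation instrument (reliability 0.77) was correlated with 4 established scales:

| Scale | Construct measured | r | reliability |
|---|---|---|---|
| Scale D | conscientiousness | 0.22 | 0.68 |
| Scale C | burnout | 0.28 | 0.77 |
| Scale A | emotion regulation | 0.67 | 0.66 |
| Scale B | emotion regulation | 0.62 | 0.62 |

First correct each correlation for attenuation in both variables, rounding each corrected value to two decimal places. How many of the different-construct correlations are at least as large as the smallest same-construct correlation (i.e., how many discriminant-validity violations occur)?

Disattenuated r (r / √(r_scale · r_new)):
  Scale D (disc): 0.22 / √(0.68·0.77) = 0.30
  Scale C (disc): 0.28 / √(0.77·0.77) = 0.36
  Scale A (conv): 0.67 / √(0.66·0.77) = 0.94
  Scale B (conv): 0.62 / √(0.62·0.77) = 0.90
Smallest convergent = 0.90. Discriminant values: 0.30, 0.36; count ≥ 0.90 → 0.

0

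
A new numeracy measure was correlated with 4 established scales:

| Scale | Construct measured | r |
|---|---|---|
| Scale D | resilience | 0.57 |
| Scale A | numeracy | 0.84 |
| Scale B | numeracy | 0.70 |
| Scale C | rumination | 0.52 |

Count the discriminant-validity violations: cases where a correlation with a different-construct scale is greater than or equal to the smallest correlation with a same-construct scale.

Convergent (same construct = numeracy): Scale A, Scale B.
Smallest convergent = 0.70. Discriminant values: 0.57, 0.52; count ≥ 0.70 → 0.

0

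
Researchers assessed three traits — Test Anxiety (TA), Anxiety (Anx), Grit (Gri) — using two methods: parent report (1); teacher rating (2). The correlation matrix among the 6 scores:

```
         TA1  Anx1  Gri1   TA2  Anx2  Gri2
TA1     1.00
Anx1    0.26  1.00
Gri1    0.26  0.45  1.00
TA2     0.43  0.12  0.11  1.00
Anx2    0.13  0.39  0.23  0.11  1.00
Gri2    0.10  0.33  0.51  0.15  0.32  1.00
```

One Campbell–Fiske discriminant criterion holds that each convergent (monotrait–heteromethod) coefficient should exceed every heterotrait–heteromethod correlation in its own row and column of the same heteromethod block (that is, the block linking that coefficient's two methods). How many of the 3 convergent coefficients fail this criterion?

Convergent coefficients and their comparison sets:
TA (methods 1·2): 0.43 vs {0.13, 0.12, 0.10, 0.11} → pass.
Anx (methods 1·2): 0.39 vs {0.12, 0.13, 0.33, 0.23} → pass.
Gri (methods 1·2): 0.51 vs {0.11, 0.10, 0.23, 0.33} → pass.
0 of 3 fail.

0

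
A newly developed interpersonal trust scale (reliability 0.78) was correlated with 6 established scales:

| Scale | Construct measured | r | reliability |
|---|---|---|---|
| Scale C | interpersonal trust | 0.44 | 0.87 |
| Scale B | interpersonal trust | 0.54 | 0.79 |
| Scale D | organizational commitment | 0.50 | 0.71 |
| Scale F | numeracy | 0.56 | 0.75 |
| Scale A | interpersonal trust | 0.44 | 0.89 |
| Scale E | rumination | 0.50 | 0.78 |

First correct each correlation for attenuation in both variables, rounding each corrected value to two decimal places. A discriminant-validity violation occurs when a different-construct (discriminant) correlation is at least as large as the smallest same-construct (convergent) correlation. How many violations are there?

Disattenuated r (r / √(r_scale · r_new)):
  Scale C (conv): 0.44 / √(0.87·0.78) = 0.53
  Scale B (conv): 0.54 / √(0.79·0.78) = 0.69
  Scale D (disc): 0.50 / √(0.71·0.78) = 0.67
  Scale F (disc): 0.56 / √(0.75·0.78) = 0.73
  Scale A (conv): 0.44 / √(0.89·0.78) = 0.53
  Scale E (disc): 0.50 / √(0.78·0.78) = 0.64
Smallest convergent = 0.53. Discriminant values: 0.67, 0.73, 0.64; count ≥ 0.53 → 3.

3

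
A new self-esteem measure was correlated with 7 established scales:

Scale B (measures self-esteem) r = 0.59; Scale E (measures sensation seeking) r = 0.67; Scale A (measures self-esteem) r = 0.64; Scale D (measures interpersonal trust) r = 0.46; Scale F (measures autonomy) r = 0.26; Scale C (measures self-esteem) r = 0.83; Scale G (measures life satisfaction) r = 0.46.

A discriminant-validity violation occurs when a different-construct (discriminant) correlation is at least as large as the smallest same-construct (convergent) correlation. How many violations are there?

Convergent (same construct = self-esteem): Scale B, Scale A, Scale C.
Smallest convergent = 0.59. Discriminant values: 0.67, 0.46, 0.26, 0.46; count ≥ 0.59 → 1.

1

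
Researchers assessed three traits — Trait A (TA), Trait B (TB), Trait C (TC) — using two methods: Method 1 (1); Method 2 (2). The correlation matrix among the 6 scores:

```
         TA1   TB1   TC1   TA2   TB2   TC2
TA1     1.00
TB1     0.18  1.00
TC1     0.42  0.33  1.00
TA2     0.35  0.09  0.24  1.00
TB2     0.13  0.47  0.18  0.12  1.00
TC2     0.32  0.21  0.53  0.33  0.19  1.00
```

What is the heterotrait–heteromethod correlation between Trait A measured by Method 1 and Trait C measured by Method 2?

Different traits and methods: r(TA1, TC2) = 0.32.

0.32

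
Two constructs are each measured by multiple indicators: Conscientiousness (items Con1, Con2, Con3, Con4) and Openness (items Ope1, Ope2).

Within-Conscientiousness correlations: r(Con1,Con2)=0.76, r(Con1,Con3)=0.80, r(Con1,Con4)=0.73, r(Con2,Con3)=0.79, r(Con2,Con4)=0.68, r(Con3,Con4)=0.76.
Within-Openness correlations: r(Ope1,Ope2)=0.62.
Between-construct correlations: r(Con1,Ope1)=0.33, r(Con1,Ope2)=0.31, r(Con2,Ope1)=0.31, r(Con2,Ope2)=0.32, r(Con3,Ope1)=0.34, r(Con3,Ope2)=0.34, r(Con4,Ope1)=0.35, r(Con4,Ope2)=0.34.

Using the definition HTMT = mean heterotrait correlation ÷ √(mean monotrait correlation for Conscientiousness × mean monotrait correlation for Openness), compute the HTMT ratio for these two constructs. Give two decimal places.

Mean heterotrait r = 2.64/8 = 0.3300.
Mean within-Con = 4.52/6 = 0.7533; mean within-Ope = 0.62/1 = 0.6200.
Geometric mean = √(0.7533 × 0.6200) = 0.6834.
HTMT = 0.3300 / 0.6834 = 0.48.

0.48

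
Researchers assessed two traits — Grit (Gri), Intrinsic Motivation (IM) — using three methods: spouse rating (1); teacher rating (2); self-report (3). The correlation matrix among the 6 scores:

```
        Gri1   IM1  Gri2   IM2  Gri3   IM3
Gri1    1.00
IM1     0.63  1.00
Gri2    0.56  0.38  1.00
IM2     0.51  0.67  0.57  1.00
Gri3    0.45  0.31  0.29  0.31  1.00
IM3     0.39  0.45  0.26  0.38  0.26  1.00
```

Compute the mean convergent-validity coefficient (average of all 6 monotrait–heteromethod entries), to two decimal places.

Convergent values: 0.56, 0.45, 0.29, 0.67, 0.45, 0.38; mean = 2.80/6 = 0.47.

0.47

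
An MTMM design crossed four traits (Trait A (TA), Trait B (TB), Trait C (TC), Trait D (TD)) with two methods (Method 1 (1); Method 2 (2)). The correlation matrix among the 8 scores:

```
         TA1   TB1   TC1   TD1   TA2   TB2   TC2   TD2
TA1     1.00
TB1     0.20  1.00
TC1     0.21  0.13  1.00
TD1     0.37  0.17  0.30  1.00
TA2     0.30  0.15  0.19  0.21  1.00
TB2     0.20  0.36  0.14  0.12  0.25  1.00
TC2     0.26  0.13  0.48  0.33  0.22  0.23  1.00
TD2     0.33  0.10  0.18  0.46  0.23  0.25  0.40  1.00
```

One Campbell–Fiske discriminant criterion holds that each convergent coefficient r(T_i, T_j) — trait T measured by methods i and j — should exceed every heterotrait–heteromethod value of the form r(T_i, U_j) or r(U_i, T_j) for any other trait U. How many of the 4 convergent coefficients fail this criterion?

Convergent coefficients and their comparison sets:
TA (methods 1·2): 0.30 vs {0.20, 0.15, 0.26, 0.19, 0.33, 0.21} → fail.
TB (methods 1·2): 0.36 vs {0.15, 0.20, 0.13, 0.14, 0.10, 0.12} → pass.
TC (methods 1·2): 0.48 vs {0.19, 0.26, 0.14, 0.13, 0.18, 0.33} → pass.
TD (methods 1·2): 0.46 vs {0.21, 0.33, 0.12, 0.10, 0.33, 0.18} → pass.
1 of 4 fail.

1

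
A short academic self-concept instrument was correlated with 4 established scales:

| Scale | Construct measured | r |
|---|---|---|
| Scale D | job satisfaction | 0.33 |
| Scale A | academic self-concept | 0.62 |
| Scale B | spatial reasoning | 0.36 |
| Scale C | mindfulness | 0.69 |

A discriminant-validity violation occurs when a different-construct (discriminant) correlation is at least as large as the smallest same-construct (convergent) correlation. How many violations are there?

1

Convergent (same construct = academic self-concept): Scale A.
Smallest convergent = 0.62. Discriminant values: 0.33, 0.36, 0.69; count ≥ 0.62 → 1.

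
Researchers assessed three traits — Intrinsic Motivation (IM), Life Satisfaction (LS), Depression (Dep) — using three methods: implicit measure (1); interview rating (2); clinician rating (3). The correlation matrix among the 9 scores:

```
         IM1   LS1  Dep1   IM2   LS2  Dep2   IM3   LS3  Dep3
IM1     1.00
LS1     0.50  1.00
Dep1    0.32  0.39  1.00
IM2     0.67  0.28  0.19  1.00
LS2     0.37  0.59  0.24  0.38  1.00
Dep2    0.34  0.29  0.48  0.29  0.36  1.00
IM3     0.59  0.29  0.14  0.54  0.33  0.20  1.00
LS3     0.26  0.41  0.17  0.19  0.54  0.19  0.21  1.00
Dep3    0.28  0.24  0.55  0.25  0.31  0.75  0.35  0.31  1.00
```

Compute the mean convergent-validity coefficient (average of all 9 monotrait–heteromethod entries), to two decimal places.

0.57

Convergent values: 0.67, 0.59, 0.54, 0.59, 0.41, 0.54, 0.48, 0.55, 0.75; mean = 5.12/9 = 0.57.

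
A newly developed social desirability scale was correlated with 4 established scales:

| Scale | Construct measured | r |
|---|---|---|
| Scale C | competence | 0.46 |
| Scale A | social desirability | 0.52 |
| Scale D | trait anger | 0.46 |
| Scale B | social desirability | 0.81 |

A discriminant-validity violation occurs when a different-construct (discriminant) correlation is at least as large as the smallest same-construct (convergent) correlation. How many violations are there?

0

Convergent (same construct = social desirability): Scale A, Scale B.
Smallest convergent = 0.52. Discriminant values: 0.46, 0.46; count ≥ 0.52 → 0.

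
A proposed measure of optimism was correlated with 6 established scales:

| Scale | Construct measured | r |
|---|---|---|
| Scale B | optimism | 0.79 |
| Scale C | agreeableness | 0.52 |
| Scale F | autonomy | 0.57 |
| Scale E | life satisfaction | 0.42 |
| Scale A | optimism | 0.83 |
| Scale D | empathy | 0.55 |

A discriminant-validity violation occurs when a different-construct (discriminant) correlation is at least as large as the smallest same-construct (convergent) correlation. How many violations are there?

Convergent (same construct = optimism): Scale B, Scale A.
Smallest convergent = 0.79. Discriminant values: 0.52, 0.57, 0.42, 0.55; count ≥ 0.79 → 0.

0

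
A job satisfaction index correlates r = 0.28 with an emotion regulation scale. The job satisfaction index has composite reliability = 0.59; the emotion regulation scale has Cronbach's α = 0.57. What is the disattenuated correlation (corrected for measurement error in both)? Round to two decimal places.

r_true = r_obs / √(r_xx · r_yy) = 0.28 / √(0.59 × 0.57) = 0.28 / √0.3363 = 0.28 / 0.5799 ≈ 0.48.

0.48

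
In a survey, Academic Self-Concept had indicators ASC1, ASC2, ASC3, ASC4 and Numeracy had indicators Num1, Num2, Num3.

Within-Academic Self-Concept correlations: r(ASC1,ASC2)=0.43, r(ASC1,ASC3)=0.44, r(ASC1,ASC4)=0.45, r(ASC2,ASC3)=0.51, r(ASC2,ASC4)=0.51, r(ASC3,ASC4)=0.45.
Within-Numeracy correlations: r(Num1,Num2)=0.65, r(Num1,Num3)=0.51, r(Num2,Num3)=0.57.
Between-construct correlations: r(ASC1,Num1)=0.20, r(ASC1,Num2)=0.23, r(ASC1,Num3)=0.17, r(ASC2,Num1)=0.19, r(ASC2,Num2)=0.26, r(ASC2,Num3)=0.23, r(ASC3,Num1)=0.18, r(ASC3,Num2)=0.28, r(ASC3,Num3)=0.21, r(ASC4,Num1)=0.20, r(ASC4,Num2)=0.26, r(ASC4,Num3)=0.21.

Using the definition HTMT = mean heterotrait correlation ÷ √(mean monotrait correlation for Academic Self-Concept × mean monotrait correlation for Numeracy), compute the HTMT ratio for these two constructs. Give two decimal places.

Mean between = 2.62/12 = 0.2183.
Mean within-ASC = 2.79/6 = 0.4650; mean within-Num = 1.73/3 = 0.5767.
Geometric mean = √(0.4650 × 0.5767) = 0.5178.
HTMT = 0.2183 / 0.5178 = 0.42.

0.42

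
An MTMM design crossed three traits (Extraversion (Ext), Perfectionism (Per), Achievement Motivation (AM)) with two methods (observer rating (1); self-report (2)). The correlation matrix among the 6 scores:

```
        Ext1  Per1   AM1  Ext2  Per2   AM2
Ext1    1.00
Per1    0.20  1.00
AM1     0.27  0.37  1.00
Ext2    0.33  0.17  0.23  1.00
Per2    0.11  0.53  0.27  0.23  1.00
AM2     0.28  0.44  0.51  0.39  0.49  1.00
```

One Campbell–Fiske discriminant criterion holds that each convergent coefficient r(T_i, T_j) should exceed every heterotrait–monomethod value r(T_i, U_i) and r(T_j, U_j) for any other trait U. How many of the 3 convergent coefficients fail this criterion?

1

Convergent coefficients and their comparison sets:
Ext (methods 1·2): 0.33 vs {0.20, 0.23, 0.27, 0.39} → fail.
Per (methods 1·2): 0.53 vs {0.20, 0.23, 0.37, 0.49} → pass.
AM (methods 1·2): 0.51 vs {0.27, 0.39, 0.37, 0.49} → pass.
1 of 3 fail.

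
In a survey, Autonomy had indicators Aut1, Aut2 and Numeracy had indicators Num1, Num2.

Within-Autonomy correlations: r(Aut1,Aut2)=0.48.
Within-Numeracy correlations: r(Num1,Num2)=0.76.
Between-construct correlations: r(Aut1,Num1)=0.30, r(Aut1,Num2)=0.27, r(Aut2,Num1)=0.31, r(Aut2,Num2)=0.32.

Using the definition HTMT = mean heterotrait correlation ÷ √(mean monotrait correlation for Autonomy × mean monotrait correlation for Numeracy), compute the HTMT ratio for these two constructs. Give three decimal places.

Mean between = 1.20/4 = 0.3000.
Mean within-Aut = 0.48/1 = 0.4800; mean within-Num = 0.76/1 = 0.7600.
Geometric mean = √(0.4800 × 0.7600) = 0.6040.
HTMT = 0.3000 / 0.6040 = 0.497.

0.497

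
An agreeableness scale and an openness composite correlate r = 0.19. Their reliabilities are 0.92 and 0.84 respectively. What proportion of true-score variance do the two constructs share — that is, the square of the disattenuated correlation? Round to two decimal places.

0.05

Disattenuated r = 0.19 / √(0.92 × 0.84) = 0.19 / 0.8791 = 0.2161.
Shared true-score variance = 0.2161² = 0.0467 ≈ 0.05.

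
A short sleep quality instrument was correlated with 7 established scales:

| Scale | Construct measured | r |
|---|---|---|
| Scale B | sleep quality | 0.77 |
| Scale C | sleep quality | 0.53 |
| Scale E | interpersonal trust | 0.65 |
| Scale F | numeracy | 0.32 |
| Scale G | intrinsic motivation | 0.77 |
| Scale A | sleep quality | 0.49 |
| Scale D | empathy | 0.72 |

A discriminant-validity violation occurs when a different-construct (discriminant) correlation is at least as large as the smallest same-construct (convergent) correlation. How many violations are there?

Convergent (same construct = sleep quality): Scale B, Scale C, Scale A.
Smallest convergent = 0.49. Discriminant values: 0.65, 0.32, 0.77, 0.72; count ≥ 0.49 → 3.

3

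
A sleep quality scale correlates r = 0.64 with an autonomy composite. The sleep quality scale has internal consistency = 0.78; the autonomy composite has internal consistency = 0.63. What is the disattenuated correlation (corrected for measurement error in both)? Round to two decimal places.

r_true = r_obs / √(r_xx · r_yy) = 0.64 / √(0.78 × 0.63) = 0.64 / √0.4914 = 0.64 / 0.7010 ≈ 0.91.

0.91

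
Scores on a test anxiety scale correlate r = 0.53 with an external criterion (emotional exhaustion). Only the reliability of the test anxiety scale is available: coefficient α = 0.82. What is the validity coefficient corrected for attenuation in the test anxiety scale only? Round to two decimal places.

0.59

Single correction: r_c = r_obs / √r_xx = 0.53 / √0.82 = 0.53 / 0.9055 ≈ 0.59.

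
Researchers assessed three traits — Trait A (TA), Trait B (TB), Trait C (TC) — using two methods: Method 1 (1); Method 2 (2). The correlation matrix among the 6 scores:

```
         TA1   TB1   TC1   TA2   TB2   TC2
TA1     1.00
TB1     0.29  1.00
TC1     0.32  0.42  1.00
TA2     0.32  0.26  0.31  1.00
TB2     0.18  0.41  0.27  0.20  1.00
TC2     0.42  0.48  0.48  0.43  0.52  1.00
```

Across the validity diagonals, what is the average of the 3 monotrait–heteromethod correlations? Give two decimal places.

0.40

Convergent values: 0.32, 0.41, 0.48; mean = 1.21/3 = 0.40.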